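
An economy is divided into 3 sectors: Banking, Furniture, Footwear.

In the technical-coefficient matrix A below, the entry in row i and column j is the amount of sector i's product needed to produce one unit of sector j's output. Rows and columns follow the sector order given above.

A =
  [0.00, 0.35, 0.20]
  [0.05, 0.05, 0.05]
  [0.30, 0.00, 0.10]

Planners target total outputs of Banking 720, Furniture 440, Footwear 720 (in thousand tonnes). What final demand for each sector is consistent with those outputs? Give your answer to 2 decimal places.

d_1 = 422.00, d_2 = 346.00, d_3 = 432.00

I − A =
  [   1.00    -0.35    -0.20]
  [  -0.05     0.95    -0.05]
  [  -0.30     0.00     0.90]
d = (I − A) x:
  d_1 = (+1.00)·720 + (-0.35)·440 + (-0.20)·720 = 422.00
  d_2 = (-0.05)·720 + (+0.95)·440 + (-0.05)·720 = 346.00
  d_3 = (-0.30)·720 + (+0.00)·440 + (+0.90)·720 = 432.00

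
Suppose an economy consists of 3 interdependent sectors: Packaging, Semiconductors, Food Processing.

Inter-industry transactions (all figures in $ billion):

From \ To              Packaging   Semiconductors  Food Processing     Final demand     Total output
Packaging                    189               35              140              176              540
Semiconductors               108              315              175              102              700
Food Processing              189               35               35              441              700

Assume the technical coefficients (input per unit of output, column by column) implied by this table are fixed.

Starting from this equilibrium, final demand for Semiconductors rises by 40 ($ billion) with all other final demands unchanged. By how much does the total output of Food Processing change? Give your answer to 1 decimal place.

Technical coefficients a_ij = z_ij / X_j:
  a_PP = 189/540 = 0.35, a_SP = 108/540 = 0.20, a_FP = 189/540 = 0.35
  a_PS = 35/700 = 0.05, a_SS = 315/700 = 0.45, a_FS = 35/700 = 0.05
  a_PF = 140/700 = 0.20, a_SF = 175/700 = 0.25, a_FF = 35/700 = 0.05
I − A =
  [   0.65    -0.05    -0.20]
  [  -0.20     0.55    -0.25]
  [  -0.35    -0.05     0.95]
Cofactors of I−A, C_ij = (−1)^(i+j)·(minor ij) (rows/columns in the sector order above):
  C_11 = (0.55)(0.95) − (-0.25)(-0.05) = 0.5100
  C_12 = −[(-0.20)(0.95) − (-0.25)(-0.35)] = 0.2775
  C_13 = (-0.20)(-0.05) − (0.55)(-0.35) = 0.2025
  C_21 = −[(-0.05)(0.95) − (-0.20)(-0.05)] = 0.0575
  C_22 = (0.65)(0.95) − (-0.20)(-0.35) = 0.5475
  C_23 = −[(0.65)(-0.05) − (-0.05)(-0.35)] = 0.0500
  C_31 = (-0.05)(-0.25) − (-0.20)(0.55) = 0.1225
  C_32 = −[(0.65)(-0.25) − (-0.20)(-0.20)] = 0.2025
  C_33 = (0.65)(0.55) − (-0.05)(-0.20) = 0.3475
det(I−A) = Σ_j (I−A)_1j·C_1j = (0.65)(0.5100) + (-0.05)(0.2775) + (-0.20)(0.2025) = 0.277125
adj(I−A) = Cᵀ =
  [ 0.5100   0.0575   0.1225]
  [ 0.2775   0.5475   0.2025]
  [ 0.2025   0.0500   0.3475]
(I − A)⁻¹ = adj(I−A) / det(I−A) ≈
  [   1.8403     0.2075     0.4420]
  [   1.0014     1.9756     0.7307]
  [   0.7307     0.1804     1.2539]
Δx = (I − A)⁻¹ Δd with Δd having +40 in the Semiconductors component and 0 elsewhere.
So Δx_F = L_FS · (+40), where L_FS = adj(I−A)_FS / det(I−A) = 0.0500 / 0.277125.
Δx_F = 0.0500 × (+40) / 0.277125 = 2.00 / 0.277125 ≈ 7.2.

Δx_F = 7.2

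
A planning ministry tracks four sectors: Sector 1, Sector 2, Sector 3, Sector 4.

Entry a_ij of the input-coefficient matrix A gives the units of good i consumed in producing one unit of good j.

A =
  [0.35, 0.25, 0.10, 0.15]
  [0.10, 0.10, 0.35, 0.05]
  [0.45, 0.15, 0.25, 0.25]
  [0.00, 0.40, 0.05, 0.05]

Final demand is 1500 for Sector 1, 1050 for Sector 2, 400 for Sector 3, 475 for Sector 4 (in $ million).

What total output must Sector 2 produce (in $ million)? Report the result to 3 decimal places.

I − A =
  [   0.65    -0.25    -0.10    -0.15]
  [  -0.10     0.90    -0.35    -0.05]
  [  -0.45    -0.15     0.75    -0.25]
  [   0.00    -0.40    -0.05     0.95]
Compute the cofactors C_ij = (−1)^(i+j)·(3×3 minor ij) of I−A; the adjugate is their transpose:
adj(I−A) = Cᵀ =
  [ 0.529750   0.245375   0.195000   0.147875]
  [ 0.220750   0.408875   0.228000   0.116375]
  [ 0.400000   0.291500   0.513000   0.213500]
  [ 0.114000   0.187500   0.123000   0.304500]
det(I−A) = Σ_j (I−A)_1j·C_1j = (0.65)(0.529750) + (-0.25)(0.220750) + (-0.10)(0.400000) + (-0.15)(0.114000) = 0.23205
(I − A)⁻¹ = adj(I−A) / det(I−A) ≈
  [   2.2829     1.0574     0.8403     0.6373]
  [   0.9513     1.7620     0.9825     0.5015]
  [   1.7238     1.2562     2.2107     0.9201]
  [   0.4913     0.8080     0.5301     1.3122]
x = (I − A)⁻¹ d = adj(I−A)·d / det(I−A), with det(I−A) = 0.23205:
  x_1 = (0.529750·1500 + 0.245375·1050 + 0.195000·400 + 0.147875·475) / 0.23205 = 1200.509375 / 0.23205 ≈ 5173.494
  x_2 = (0.220750·1500 + 0.408875·1050 + 0.228000·400 + 0.116375·475) / 0.23205 = 906.921875 / 0.23205 ≈ 3908.304
  x_3 = (0.400000·1500 + 0.291500·1050 + 0.513000·400 + 0.213500·475) / 0.23205 = 1212.6875 / 0.23205 ≈ 5225.975
  x_4 = (0.114000·1500 + 0.187500·1050 + 0.123000·400 + 0.304500·475) / 0.23205 = 561.7125 / 0.23205 ≈ 2420.653

x_2 = 3908.304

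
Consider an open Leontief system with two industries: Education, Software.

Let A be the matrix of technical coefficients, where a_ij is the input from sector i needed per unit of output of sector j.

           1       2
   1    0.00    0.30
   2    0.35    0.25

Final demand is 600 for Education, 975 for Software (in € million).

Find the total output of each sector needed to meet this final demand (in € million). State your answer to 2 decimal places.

I − A =
  [   1.00    -0.30]
  [  -0.35     0.75]
det(I−A) = (1.00)(0.75) − (-0.30)(-0.35) = 0.6450
adj(I−A) = [[0.75, 0.30], [0.35, 1.00]]
(I − A)⁻¹ = adj(I−A) / det(I−A) ≈
  [   1.1628     0.4651]
  [   0.5426     1.5504]
x = (I − A)⁻¹ d = adj(I−A)·d / det(I−A), with det(I−A) = 0.6450:
  x_1 = (0.75·600 + 0.30·975) / 0.6450 = 742.50 / 0.6450 ≈ 1151.16
  x_2 = (0.35·600 + 1.00·975) / 0.6450 = 1185.00 / 0.6450 ≈ 1837.21

x_1 = 1151.16, x_2 = 1837.21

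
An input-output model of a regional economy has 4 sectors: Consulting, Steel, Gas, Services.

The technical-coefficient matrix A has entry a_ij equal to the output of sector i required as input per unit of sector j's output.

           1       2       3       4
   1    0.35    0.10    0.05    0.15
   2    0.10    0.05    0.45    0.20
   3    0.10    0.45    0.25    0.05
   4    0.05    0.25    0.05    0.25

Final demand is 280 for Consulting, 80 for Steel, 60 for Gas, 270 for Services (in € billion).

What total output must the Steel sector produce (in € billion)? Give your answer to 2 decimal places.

x_2 = 547.04

I − A =
  [   0.65    -0.10    -0.05    -0.15]
  [  -0.10     0.95    -0.45    -0.20]
  [  -0.10    -0.45     0.75    -0.05]
  [  -0.05    -0.25    -0.05     0.75]
Compute the cofactors C_ij = (−1)^(i+j)·(3×3 minor ij) of I−A; the adjugate is their transpose:
adj(I−A) = Cᵀ =
  [ 0.332500   0.105000   0.091875   0.100625]
  [ 0.099375   0.353750   0.227500   0.129375]
  [ 0.108125   0.235625   0.411250   0.111875]
  [ 0.062500   0.140625   0.109375   0.312500]
det(I−A) = Σ_j (I−A)_1j·C_1j = (0.65)(0.332500) + (-0.10)(0.099375) + (-0.05)(0.108125) + (-0.15)(0.062500) = 0.19140625
(I − A)⁻¹ = adj(I−A) / det(I−A) ≈
  [   1.7371     0.5486     0.4800     0.5257]
  [   0.5192     1.8482     1.1886     0.6759]
  [   0.5649     1.2310     2.1486     0.5845]
  [   0.3265     0.7347     0.5714     1.6327]
x = (I − A)⁻¹ d = adj(I−A)·d / det(I−A), with det(I−A) = 0.19140625:
  x_1 = (0.332500·280 + 0.105000·80 + 0.091875·60 + 0.100625·270) / 0.19140625 = 134.18125 / 0.19140625 ≈ 701.03
  x_2 = (0.099375·280 + 0.353750·80 + 0.227500·60 + 0.129375·270) / 0.19140625 = 104.70625 / 0.19140625 ≈ 547.04
  x_3 = (0.108125·280 + 0.235625·80 + 0.411250·60 + 0.111875·270) / 0.19140625 = 104.00625 / 0.19140625 ≈ 543.38
  x_4 = (0.062500·280 + 0.140625·80 + 0.109375·60 + 0.312500·270) / 0.19140625 = 119.6875 / 0.19140625 ≈ 625.31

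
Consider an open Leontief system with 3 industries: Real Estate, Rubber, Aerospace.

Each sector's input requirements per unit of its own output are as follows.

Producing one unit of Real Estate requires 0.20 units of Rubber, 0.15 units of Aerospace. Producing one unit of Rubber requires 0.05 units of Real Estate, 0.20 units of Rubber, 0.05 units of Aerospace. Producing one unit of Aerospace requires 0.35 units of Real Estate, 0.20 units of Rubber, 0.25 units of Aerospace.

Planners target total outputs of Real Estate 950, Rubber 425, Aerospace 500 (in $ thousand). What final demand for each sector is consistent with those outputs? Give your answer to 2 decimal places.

I − A =
  [   1.00    -0.05    -0.35]
  [  -0.20     0.80    -0.20]
  [  -0.15    -0.05     0.75]
d = (I − A) x:
  d_1 = (+1.00)·950 + (-0.05)·425 + (-0.35)·500 = 753.75
  d_2 = (-0.20)·950 + (+0.80)·425 + (-0.20)·500 = 50.00
  d_3 = (-0.15)·950 + (-0.05)·425 + (+0.75)·500 = 211.25

d_1 = 753.75, d_2 = 50.00, d_3 = 211.25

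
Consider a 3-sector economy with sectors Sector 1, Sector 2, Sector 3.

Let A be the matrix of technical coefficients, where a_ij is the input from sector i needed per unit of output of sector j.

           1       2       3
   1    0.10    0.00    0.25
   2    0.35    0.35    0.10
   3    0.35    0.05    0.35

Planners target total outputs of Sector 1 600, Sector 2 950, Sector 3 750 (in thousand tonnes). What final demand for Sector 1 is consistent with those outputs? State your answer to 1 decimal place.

I − A =
  [   0.90     0.00    -0.25]
  [  -0.35     0.65    -0.10]
  [  -0.35    -0.05     0.65]
d = (I − A) x:
  d_1 = (+0.90)·600 + (+0.00)·950 + (-0.25)·750 = 352.5
  d_2 = (-0.35)·600 + (+0.65)·950 + (-0.10)·750 = 332.5
  d_3 = (-0.35)·600 + (-0.05)·950 + (+0.65)·750 = 230.0

d_1 = 352.5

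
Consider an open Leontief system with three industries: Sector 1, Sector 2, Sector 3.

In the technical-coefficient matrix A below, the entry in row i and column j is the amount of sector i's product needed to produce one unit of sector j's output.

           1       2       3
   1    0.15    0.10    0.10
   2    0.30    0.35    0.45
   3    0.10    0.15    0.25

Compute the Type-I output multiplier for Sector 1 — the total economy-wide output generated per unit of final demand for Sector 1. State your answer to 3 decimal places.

I − A =
  [   0.85    -0.10    -0.10]
  [  -0.30     0.65    -0.45]
  [  -0.10    -0.15     0.75]
Cofactors of I−A, C_ij = (−1)^(i+j)·(minor ij) (rows/columns in the sector order above):
  C_11 = (0.65)(0.75) − (-0.45)(-0.15) = 0.4200
  C_12 = −[(-0.30)(0.75) − (-0.45)(-0.10)] = 0.2700
  C_13 = (-0.30)(-0.15) − (0.65)(-0.10) = 0.1100
  C_21 = −[(-0.10)(0.75) − (-0.10)(-0.15)] = 0.0900
  C_22 = (0.85)(0.75) − (-0.10)(-0.10) = 0.6275
  C_23 = −[(0.85)(-0.15) − (-0.10)(-0.10)] = 0.1375
  C_31 = (-0.10)(-0.45) − (-0.10)(0.65) = 0.1100
  C_32 = −[(0.85)(-0.45) − (-0.10)(-0.30)] = 0.4125
  C_33 = (0.85)(0.65) − (-0.10)(-0.30) = 0.5225
det(I−A) = Σ_j (I−A)_1j·C_1j = (0.85)(0.4200) + (-0.10)(0.2700) + (-0.10)(0.1100) = 0.3190
adj(I−A) = Cᵀ =
  [ 0.4200   0.0900   0.1100]
  [ 0.2700   0.6275   0.4125]
  [ 0.1100   0.1375   0.5225]
(I − A)⁻¹ = adj(I−A) / det(I−A) ≈
  [   1.3166     0.2821     0.3448]
  [   0.8464     1.9671     1.2931]
  [   0.3448     0.4310     1.6379]
The output multiplier for sector j is the column-j sum of the Leontief inverse (I − A)⁻¹ = adj(I−A) / det(I−A).
Column 1 of adj(I−A): (0.4200, 0.2700, 0.1100); det(I−A) = 0.3190.
m_1 = (0.4200 + 0.2700 + 0.1100) / 0.3190 = 0.80 / 0.3190 ≈ 2.508.

m_1 = 2.508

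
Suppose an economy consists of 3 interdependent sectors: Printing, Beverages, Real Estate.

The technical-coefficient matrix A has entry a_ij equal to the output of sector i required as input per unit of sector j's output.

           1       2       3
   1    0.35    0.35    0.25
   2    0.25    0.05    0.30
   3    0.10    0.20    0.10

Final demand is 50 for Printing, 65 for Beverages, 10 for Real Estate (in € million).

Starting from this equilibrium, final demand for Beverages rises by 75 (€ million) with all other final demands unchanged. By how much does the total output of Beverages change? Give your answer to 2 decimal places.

I − A =
  [   0.65    -0.35    -0.25]
  [  -0.25     0.95    -0.30]
  [  -0.10    -0.20     0.90]
Cofactors of I−A, C_ij = (−1)^(i+j)·(minor ij) (rows/columns in the sector order above):
  C_11 = (0.95)(0.90) − (-0.30)(-0.20) = 0.7950
  C_12 = −[(-0.25)(0.90) − (-0.30)(-0.10)] = 0.2550
  C_13 = (-0.25)(-0.20) − (0.95)(-0.10) = 0.1450
  C_21 = −[(-0.35)(0.90) − (-0.25)(-0.20)] = 0.3650
  C_22 = (0.65)(0.90) − (-0.25)(-0.10) = 0.5600
  C_23 = −[(0.65)(-0.20) − (-0.35)(-0.10)] = 0.1650
  C_31 = (-0.35)(-0.30) − (-0.25)(0.95) = 0.3425
  C_32 = −[(0.65)(-0.30) − (-0.25)(-0.25)] = 0.2575
  C_33 = (0.65)(0.95) − (-0.35)(-0.25) = 0.5300
det(I−A) = Σ_j (I−A)_1j·C_1j = (0.65)(0.7950) + (-0.35)(0.2550) + (-0.25)(0.1450) = 0.39125
adj(I−A) = Cᵀ =
  [ 0.7950   0.3650   0.3425]
  [ 0.2550   0.5600   0.2575]
  [ 0.1450   0.1650   0.5300]
(I − A)⁻¹ = adj(I−A) / det(I−A) ≈
  [   2.0319     0.9329     0.8754]
  [   0.6518     1.4313     0.6581]
  [   0.3706     0.4217     1.3546]
Δx = (I − A)⁻¹ Δd with Δd having +75 in the Beverages component and 0 elsewhere.
So Δx_2 = L_22 · (+75), where L_22 = adj(I−A)_22 / det(I−A) = 0.5600 / 0.39125.
Δx_2 = 0.5600 × (+75) / 0.39125 = 42.00 / 0.39125 ≈ 107.35.

Δx_2 = 107.35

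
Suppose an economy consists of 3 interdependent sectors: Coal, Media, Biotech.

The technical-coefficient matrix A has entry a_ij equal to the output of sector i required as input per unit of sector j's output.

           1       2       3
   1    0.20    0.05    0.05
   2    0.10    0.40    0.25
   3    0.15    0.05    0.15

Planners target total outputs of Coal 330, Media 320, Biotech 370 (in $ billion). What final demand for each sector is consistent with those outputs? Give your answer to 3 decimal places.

I − A =
  [   0.80    -0.05    -0.05]
  [  -0.10     0.60    -0.25]
  [  -0.15    -0.05     0.85]
d = (I − A) x:
  d_1 = (+0.80)·330 + (-0.05)·320 + (-0.05)·370 = 229.500
  d_2 = (-0.10)·330 + (+0.60)·320 + (-0.25)·370 = 66.500
  d_3 = (-0.15)·330 + (-0.05)·320 + (+0.85)·370 = 249.000

d_1 = 229.500, d_2 = 66.500, d_3 = 249.000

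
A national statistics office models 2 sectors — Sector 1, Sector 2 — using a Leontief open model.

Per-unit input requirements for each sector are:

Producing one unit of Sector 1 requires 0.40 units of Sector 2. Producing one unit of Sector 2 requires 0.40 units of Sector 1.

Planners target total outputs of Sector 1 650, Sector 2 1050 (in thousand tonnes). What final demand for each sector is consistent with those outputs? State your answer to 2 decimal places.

d_1 = 230.00, d_2 = 790.00

I − A =
  [   1.00    -0.40]
  [  -0.40     1.00]
d = (I − A) x:
  d_1 = (+1.00)·650 + (-0.40)·1050 = 230.00
  d_2 = (-0.40)·650 + (+1.00)·1050 = 790.00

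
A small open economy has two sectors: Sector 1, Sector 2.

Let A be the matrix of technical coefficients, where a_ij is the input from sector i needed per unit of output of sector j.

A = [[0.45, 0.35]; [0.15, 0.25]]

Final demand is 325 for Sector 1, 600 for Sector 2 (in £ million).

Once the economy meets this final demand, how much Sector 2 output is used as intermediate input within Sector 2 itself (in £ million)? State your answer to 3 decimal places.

I − A =
  [   0.55    -0.35]
  [  -0.15     0.75]
det(I−A) = (0.55)(0.75) − (-0.35)(-0.15) = 0.3600
adj(I−A) = [[0.75, 0.35], [0.15, 0.55]]
(I − A)⁻¹ = adj(I−A) / det(I−A) ≈
  [   2.0833     0.9722]
  [   0.4167     1.5278]
First solve x = (I − A)⁻¹ d = adj(I−A)·d / det(I−A); in particular x_2 = (0.15·325 + 0.55·600) / 0.3600 = 378.75 / 0.3600 ≈ 1052.08333.
Intermediate flow from 2 to 2: z_22 = a_22 · x_2 = 0.25 × 378.75 / 0.3600 = 94.6875 / 0.3600 ≈ 263.021.

z_22 = 263.021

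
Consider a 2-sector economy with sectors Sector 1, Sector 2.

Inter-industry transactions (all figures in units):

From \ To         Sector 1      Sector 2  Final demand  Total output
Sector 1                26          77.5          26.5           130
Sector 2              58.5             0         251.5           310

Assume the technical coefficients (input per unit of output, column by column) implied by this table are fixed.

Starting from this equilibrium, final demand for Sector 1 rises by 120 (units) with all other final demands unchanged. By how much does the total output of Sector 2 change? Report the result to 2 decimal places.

Technical coefficients a_ij = z_ij / X_j:
  a_11 = 26/130 = 0.20, a_21 = 58.5/130 = 0.45
  a_12 = 77.5/310 = 0.25, a_22 = 0/310 = 0.00
I − A =
  [   0.80    -0.25]
  [  -0.45     1.00]
det(I−A) = (0.80)(1.00) − (-0.25)(-0.45) = 0.6875
adj(I−A) = [[1.00, 0.25], [0.45, 0.80]]
(I − A)⁻¹ = adj(I−A) / det(I−A) ≈
  [   1.4545     0.3636]
  [   0.6545     1.1636]
Δx = (I − A)⁻¹ Δd with Δd having +120 in the Sector 1 component and 0 elsewhere.
So Δx_2 = L_21 · (+120), where L_21 = adj(I−A)_21 / det(I−A) = 0.45 / 0.6875.
Δx_2 = 0.45 × (+120) / 0.6875 = 54.00 / 0.6875 ≈ 78.55.

Δx_2 = 78.55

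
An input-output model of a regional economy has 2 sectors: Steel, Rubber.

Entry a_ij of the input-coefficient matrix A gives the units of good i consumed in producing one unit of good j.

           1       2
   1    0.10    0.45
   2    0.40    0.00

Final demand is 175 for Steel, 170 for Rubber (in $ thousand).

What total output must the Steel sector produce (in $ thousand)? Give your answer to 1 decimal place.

x_1 = 349.3

I − A =
  [   0.90    -0.45]
  [  -0.40     1.00]
det(I−A) = (0.90)(1.00) − (-0.45)(-0.40) = 0.7200
adj(I−A) = [[1.00, 0.45], [0.40, 0.90]]
(I − A)⁻¹ = adj(I−A) / det(I−A) ≈
  [   1.3889     0.6250]
  [   0.5556     1.2500]
x = (I − A)⁻¹ d = adj(I−A)·d / det(I−A), with det(I−A) = 0.7200:
  x_1 = (1.00·175 + 0.45·170) / 0.7200 = 251.50 / 0.7200 ≈ 349.3
  x_2 = (0.40·175 + 0.90·170) / 0.7200 = 223.00 / 0.7200 ≈ 309.7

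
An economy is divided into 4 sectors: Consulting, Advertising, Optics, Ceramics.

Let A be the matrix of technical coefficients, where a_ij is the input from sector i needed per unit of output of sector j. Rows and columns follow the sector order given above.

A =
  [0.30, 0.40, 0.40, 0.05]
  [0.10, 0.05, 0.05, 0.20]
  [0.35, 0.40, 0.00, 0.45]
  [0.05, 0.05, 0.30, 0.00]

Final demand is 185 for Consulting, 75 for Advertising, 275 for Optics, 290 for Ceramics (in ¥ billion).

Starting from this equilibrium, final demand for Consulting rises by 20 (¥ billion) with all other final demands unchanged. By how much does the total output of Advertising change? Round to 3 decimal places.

Δx_2 = 8.634

I − A =
  [   0.70    -0.40    -0.40    -0.05]
  [  -0.10     0.95    -0.05    -0.20]
  [  -0.35    -0.40     1.00    -0.45]
  [  -0.05    -0.05    -0.30     1.00]
Compute the cofactors C_ij = (−1)^(i+j)·(3×3 minor ij) of I−A; the adjugate is their transpose:
adj(I−A) = Cᵀ =
  [ 0.766625   0.523500   0.434375   0.338500]
  [ 0.136125   0.448750   0.122375   0.151625]
  [ 0.396625   0.444625   0.611375   0.383875]
  [ 0.164125   0.182000   0.211250   0.455000]
det(I−A) = Σ_j (I−A)_1j·C_1j = (0.70)(0.766625) + (-0.40)(0.136125) + (-0.40)(0.396625) + (-0.05)(0.164125) = 0.31533125
(I − A)⁻¹ = adj(I−A) / det(I−A) ≈
  [   2.4312     1.6602     1.3775     1.0735]
  [   0.4317     1.4231     0.3881     0.4808]
  [   1.2578     1.4100     1.9388     1.2174]
  [   0.5205     0.5772     0.6699     1.4429]
Δx = (I − A)⁻¹ Δd with Δd having +20 in the Consulting component and 0 elsewhere.
So Δx_2 = L_21 · (+20), where L_21 = adj(I−A)_21 / det(I−A) = 0.136125 / 0.31533125.
Δx_2 = 0.136125 × (+20) / 0.31533125 = 2.7225 / 0.31533125 ≈ 8.634.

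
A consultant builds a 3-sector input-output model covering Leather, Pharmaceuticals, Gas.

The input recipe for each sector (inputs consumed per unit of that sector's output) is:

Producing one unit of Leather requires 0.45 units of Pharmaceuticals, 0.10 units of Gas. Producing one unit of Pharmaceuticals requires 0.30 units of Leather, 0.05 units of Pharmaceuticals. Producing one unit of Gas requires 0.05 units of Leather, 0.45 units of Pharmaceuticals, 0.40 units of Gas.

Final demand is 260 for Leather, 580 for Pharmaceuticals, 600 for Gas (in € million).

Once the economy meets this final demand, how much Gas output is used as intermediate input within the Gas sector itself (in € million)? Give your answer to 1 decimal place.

I − A =
  [   1.00    -0.30    -0.05]
  [  -0.45     0.95    -0.45]
  [  -0.10     0.00     0.60]
Cofactors of I−A, C_ij = (−1)^(i+j)·(minor ij) (rows/columns in the sector order above):
  C_11 = (0.95)(0.60) − (-0.45)(0.00) = 0.5700
  C_12 = −[(-0.45)(0.60) − (-0.45)(-0.10)] = 0.3150
  C_13 = (-0.45)(0.00) − (0.95)(-0.10) = 0.0950
  C_21 = −[(-0.30)(0.60) − (-0.05)(0.00)] = 0.1800
  C_22 = (1.00)(0.60) − (-0.05)(-0.10) = 0.5950
  C_23 = −[(1.00)(0.00) − (-0.30)(-0.10)] = 0.0300
  C_31 = (-0.30)(-0.45) − (-0.05)(0.95) = 0.1825
  C_32 = −[(1.00)(-0.45) − (-0.05)(-0.45)] = 0.4725
  C_33 = (1.00)(0.95) − (-0.30)(-0.45) = 0.8150
det(I−A) = Σ_j (I−A)_1j·C_1j = (1.00)(0.5700) + (-0.30)(0.3150) + (-0.05)(0.0950) = 0.47075
adj(I−A) = Cᵀ =
  [ 0.5700   0.1800   0.1825]
  [ 0.3150   0.5950   0.4725]
  [ 0.0950   0.0300   0.8150]
(I − A)⁻¹ = adj(I−A) / det(I−A) ≈
  [   1.2108     0.3824     0.3877]
  [   0.6691     1.2639     1.0037]
  [   0.2018     0.0637     1.7313]
First solve x = (I − A)⁻¹ d = adj(I−A)·d / det(I−A); in particular x_G = (0.0950·260 + 0.0300·580 + 0.8150·600) / 0.47075 = 531.10 / 0.47075 ≈ 1128.200.
Intermediate flow from G to G: z_GG = a_GG · x_G = 0.40 × 531.10 / 0.47075 = 212.44 / 0.47075 ≈ 451.3.

z_GG = 451.3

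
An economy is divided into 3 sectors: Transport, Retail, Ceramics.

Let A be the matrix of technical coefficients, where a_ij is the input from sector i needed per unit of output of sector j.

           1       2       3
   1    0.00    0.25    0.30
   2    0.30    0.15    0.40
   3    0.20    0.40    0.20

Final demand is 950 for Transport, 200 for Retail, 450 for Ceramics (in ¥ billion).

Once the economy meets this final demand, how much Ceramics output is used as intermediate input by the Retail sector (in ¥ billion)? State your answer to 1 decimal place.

I − A =
  [   1.00    -0.25    -0.30]
  [  -0.30     0.85    -0.40]
  [  -0.20    -0.40     0.80]
Cofactors of I−A, C_ij = (−1)^(i+j)·(minor ij) (rows/columns in the sector order above):
  C_11 = (0.85)(0.80) − (-0.40)(-0.40) = 0.5200
  C_12 = −[(-0.30)(0.80) − (-0.40)(-0.20)] = 0.3200
  C_13 = (-0.30)(-0.40) − (0.85)(-0.20) = 0.2900
  C_21 = −[(-0.25)(0.80) − (-0.30)(-0.40)] = 0.3200
  C_22 = (1.00)(0.80) − (-0.30)(-0.20) = 0.7400
  C_23 = −[(1.00)(-0.40) − (-0.25)(-0.20)] = 0.4500
  C_31 = (-0.25)(-0.40) − (-0.30)(0.85) = 0.3550
  C_32 = −[(1.00)(-0.40) − (-0.30)(-0.30)] = 0.4900
  C_33 = (1.00)(0.85) − (-0.25)(-0.30) = 0.7750
det(I−A) = Σ_j (I−A)_1j·C_1j = (1.00)(0.5200) + (-0.25)(0.3200) + (-0.30)(0.2900) = 0.3530
adj(I−A) = Cᵀ =
  [ 0.5200   0.3200   0.3550]
  [ 0.3200   0.7400   0.4900]
  [ 0.2900   0.4500   0.7750]
(I − A)⁻¹ = adj(I−A) / det(I−A) ≈
  [   1.4731     0.9065     1.0057]
  [   0.9065     2.0963     1.3881]
  [   0.8215     1.2748     2.1955]
First solve x = (I − A)⁻¹ d = adj(I−A)·d / det(I−A); in particular x_2 = (0.3200·950 + 0.7400·200 + 0.4900·450) / 0.3530 = 672.50 / 0.3530 ≈ 1905.099.
Intermediate flow from 3 to 2: z_32 = a_32 · x_2 = 0.40 × 672.50 / 0.3530 = 269.00 / 0.3530 ≈ 762.0.

z_32 = 762.0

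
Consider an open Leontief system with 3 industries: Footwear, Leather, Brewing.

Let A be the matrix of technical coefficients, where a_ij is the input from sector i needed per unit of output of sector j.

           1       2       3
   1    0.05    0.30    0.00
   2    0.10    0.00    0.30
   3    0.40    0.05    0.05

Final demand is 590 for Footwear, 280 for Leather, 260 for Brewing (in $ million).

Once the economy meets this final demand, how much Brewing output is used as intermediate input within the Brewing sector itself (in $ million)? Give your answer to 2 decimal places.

z_33 = 31.87

I − A =
  [   0.95    -0.30     0.00]
  [  -0.10     1.00    -0.30]
  [  -0.40    -0.05     0.95]
Cofactors of I−A, C_ij = (−1)^(i+j)·(minor ij) (rows/columns in the sector order above):
  C_11 = (1.00)(0.95) − (-0.30)(-0.05) = 0.9350
  C_12 = −[(-0.10)(0.95) − (-0.30)(-0.40)] = 0.2150
  C_13 = (-0.10)(-0.05) − (1.00)(-0.40) = 0.4050
  C_21 = −[(-0.30)(0.95) − (0.00)(-0.05)] = 0.2850
  C_22 = (0.95)(0.95) − (0.00)(-0.40) = 0.9025
  C_23 = −[(0.95)(-0.05) − (-0.30)(-0.40)] = 0.1675
  C_31 = (-0.30)(-0.30) − (0.00)(1.00) = 0.0900
  C_32 = −[(0.95)(-0.30) − (0.00)(-0.10)] = 0.2850
  C_33 = (0.95)(1.00) − (-0.30)(-0.10) = 0.9200
det(I−A) = Σ_j (I−A)_1j·C_1j = (0.95)(0.9350) + (-0.30)(0.2150) + (0.00)(0.4050) = 0.82375
adj(I−A) = Cᵀ =
  [ 0.9350   0.2850   0.0900]
  [ 0.2150   0.9025   0.2850]
  [ 0.4050   0.1675   0.9200]
(I − A)⁻¹ = adj(I−A) / det(I−A) ≈
  [   1.1351     0.3460     0.1093]
  [   0.2610     1.0956     0.3460]
  [   0.4917     0.2033     1.1168]
First solve x = (I − A)⁻¹ d = adj(I−A)·d / det(I−A); in particular x_3 = (0.4050·590 + 0.1675·280 + 0.9200·260) / 0.82375 = 525.05 / 0.82375 ≈ 637.3900.
Intermediate flow from 3 to 3: z_33 = a_33 · x_3 = 0.05 × 525.05 / 0.82375 = 26.2525 / 0.82375 ≈ 31.87.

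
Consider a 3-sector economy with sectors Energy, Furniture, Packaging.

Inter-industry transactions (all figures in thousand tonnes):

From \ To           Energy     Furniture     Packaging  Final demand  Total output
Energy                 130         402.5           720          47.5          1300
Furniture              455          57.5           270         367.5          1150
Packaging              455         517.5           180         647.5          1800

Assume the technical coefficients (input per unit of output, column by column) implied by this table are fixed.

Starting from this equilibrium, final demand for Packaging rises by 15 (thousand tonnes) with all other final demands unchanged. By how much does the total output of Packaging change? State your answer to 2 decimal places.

Δx_3 = 28.60

Technical coefficients a_ij = z_ij / X_j:
  a_11 = 130/1300 = 0.10, a_21 = 455/1300 = 0.35, a_31 = 455/1300 = 0.35
  a_12 = 402.5/1150 = 0.35, a_22 = 57.5/1150 = 0.05, a_32 = 517.5/1150 = 0.45
  a_13 = 720/1800 = 0.40, a_23 = 270/1800 = 0.15, a_33 = 180/1800 = 0.10
I − A =
  [   0.90    -0.35    -0.40]
  [  -0.35     0.95    -0.15]
  [  -0.35    -0.45     0.90]
Cofactors of I−A, C_ij = (−1)^(i+j)·(minor ij) (rows/columns in the sector order above):
  C_11 = (0.95)(0.90) − (-0.15)(-0.45) = 0.7875
  C_12 = −[(-0.35)(0.90) − (-0.15)(-0.35)] = 0.3675
  C_13 = (-0.35)(-0.45) − (0.95)(-0.35) = 0.4900
  C_21 = −[(-0.35)(0.90) − (-0.40)(-0.45)] = 0.4950
  C_22 = (0.90)(0.90) − (-0.40)(-0.35) = 0.6700
  C_23 = −[(0.90)(-0.45) − (-0.35)(-0.35)] = 0.5275
  C_31 = (-0.35)(-0.15) − (-0.40)(0.95) = 0.4325
  C_32 = −[(0.90)(-0.15) − (-0.40)(-0.35)] = 0.2750
  C_33 = (0.90)(0.95) − (-0.35)(-0.35) = 0.7325
det(I−A) = Σ_j (I−A)_1j·C_1j = (0.90)(0.7875) + (-0.35)(0.3675) + (-0.40)(0.4900) = 0.384125
adj(I−A) = Cᵀ =
  [ 0.7875   0.4950   0.4325]
  [ 0.3675   0.6700   0.2750]
  [ 0.4900   0.5275   0.7325]
(I − A)⁻¹ = adj(I−A) / det(I−A) ≈
  [   2.0501     1.2886     1.1259]
  [   0.9567     1.7442     0.7159]
  [   1.2756     1.3733     1.9069]
Δx = (I − A)⁻¹ Δd with Δd having +15 in the Packaging component and 0 elsewhere.
So Δx_3 = L_33 · (+15), where L_33 = adj(I−A)_33 / det(I−A) = 0.7325 / 0.384125.
Δx_3 = 0.7325 × (+15) / 0.384125 = 10.9875 / 0.384125 ≈ 28.60.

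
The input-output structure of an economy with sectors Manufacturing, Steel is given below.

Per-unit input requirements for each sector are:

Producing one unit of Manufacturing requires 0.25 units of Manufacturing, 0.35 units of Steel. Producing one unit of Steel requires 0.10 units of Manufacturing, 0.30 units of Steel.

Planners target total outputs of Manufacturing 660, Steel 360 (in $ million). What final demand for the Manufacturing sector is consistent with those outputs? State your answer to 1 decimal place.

d_M = 459.0

I − A =
  [   0.75    -0.10]
  [  -0.35     0.70]
d = (I − A) x:
  d_M = (+0.75)·660 + (-0.10)·360 = 459.0
  d_S = (-0.35)·660 + (+0.70)·360 = 21.0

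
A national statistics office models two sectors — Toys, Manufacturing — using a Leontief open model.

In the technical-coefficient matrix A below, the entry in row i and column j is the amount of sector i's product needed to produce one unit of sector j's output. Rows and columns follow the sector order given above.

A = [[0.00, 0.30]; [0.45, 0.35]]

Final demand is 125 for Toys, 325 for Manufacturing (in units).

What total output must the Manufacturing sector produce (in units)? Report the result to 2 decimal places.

x_M = 740.29

I − A =
  [   1.00    -0.30]
  [  -0.45     0.65]
det(I−A) = (1.00)(0.65) − (-0.30)(-0.45) = 0.5150
adj(I−A) = [[0.65, 0.30], [0.45, 1.00]]
(I − A)⁻¹ = adj(I−A) / det(I−A) ≈
  [   1.2621     0.5825]
  [   0.8738     1.9417]
x = (I − A)⁻¹ d = adj(I−A)·d / det(I−A), with det(I−A) = 0.5150:
  x_T = (0.65·125 + 0.30·325) / 0.5150 = 178.75 / 0.5150 ≈ 347.09
  x_M = (0.45·125 + 1.00·325) / 0.5150 = 381.25 / 0.5150 ≈ 740.29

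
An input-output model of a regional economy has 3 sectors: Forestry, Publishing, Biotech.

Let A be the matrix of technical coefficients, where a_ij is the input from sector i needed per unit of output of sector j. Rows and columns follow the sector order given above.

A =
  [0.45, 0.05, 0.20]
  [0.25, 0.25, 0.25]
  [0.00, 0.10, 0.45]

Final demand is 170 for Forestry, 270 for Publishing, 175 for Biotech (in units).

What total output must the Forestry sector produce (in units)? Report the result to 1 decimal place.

I − A =
  [   0.55    -0.05    -0.20]
  [  -0.25     0.75    -0.25]
  [   0.00    -0.10     0.55]
Cofactors of I−A, C_ij = (−1)^(i+j)·(minor ij) (rows/columns in the sector order above):
  C_11 = (0.75)(0.55) − (-0.25)(-0.10) = 0.3875
  C_12 = −[(-0.25)(0.55) − (-0.25)(0.00)] = 0.1375
  C_13 = (-0.25)(-0.10) − (0.75)(0.00) = 0.0250
  C_21 = −[(-0.05)(0.55) − (-0.20)(-0.10)] = 0.0475
  C_22 = (0.55)(0.55) − (-0.20)(0.00) = 0.3025
  C_23 = −[(0.55)(-0.10) − (-0.05)(0.00)] = 0.0550
  C_31 = (-0.05)(-0.25) − (-0.20)(0.75) = 0.1625
  C_32 = −[(0.55)(-0.25) − (-0.20)(-0.25)] = 0.1875
  C_33 = (0.55)(0.75) − (-0.05)(-0.25) = 0.4000
det(I−A) = Σ_j (I−A)_1j·C_1j = (0.55)(0.3875) + (-0.05)(0.1375) + (-0.20)(0.0250) = 0.20125
adj(I−A) = Cᵀ =
  [ 0.3875   0.0475   0.1625]
  [ 0.1375   0.3025   0.1875]
  [ 0.0250   0.0550   0.4000]
(I − A)⁻¹ = adj(I−A) / det(I−A) ≈
  [   1.9255     0.2360     0.8075]
  [   0.6832     1.5031     0.9317]
  [   0.1242     0.2733     1.9876]
x = (I − A)⁻¹ d = adj(I−A)·d / det(I−A), with det(I−A) = 0.20125:
  x_1 = (0.3875·170 + 0.0475·270 + 0.1625·175) / 0.20125 = 107.1375 / 0.20125 ≈ 532.4
  x_2 = (0.1375·170 + 0.3025·270 + 0.1875·175) / 0.20125 = 137.8625 / 0.20125 ≈ 685.0
  x_3 = (0.0250·170 + 0.0550·270 + 0.4000·175) / 0.20125 = 89.10 / 0.20125 ≈ 442.7

x_1 = 532.4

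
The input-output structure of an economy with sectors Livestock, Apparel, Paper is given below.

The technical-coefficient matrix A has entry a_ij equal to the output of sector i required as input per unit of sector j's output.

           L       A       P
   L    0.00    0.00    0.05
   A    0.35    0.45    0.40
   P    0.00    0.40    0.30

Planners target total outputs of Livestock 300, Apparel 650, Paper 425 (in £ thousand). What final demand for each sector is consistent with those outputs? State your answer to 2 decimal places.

I − A =
  [   1.00     0.00    -0.05]
  [  -0.35     0.55    -0.40]
  [   0.00    -0.40     0.70]
d = (I − A) x:
  d_L = (+1.00)·300 + (+0.00)·650 + (-0.05)·425 = 278.75
  d_A = (-0.35)·300 + (+0.55)·650 + (-0.40)·425 = 82.50
  d_P = (+0.00)·300 + (-0.40)·650 + (+0.70)·425 = 37.50

d_L = 278.75, d_A = 82.50, d_P = 37.50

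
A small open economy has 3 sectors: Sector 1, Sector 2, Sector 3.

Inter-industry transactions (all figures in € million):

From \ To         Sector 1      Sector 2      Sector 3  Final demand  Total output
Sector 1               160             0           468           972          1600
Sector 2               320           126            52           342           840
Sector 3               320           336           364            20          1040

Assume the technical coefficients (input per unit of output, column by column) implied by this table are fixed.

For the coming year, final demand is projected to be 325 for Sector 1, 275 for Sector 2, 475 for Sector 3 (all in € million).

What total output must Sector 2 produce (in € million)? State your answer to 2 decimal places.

x_2 = 670.07

Technical coefficients a_ij = z_ij / X_j:
  a_11 = 160/1600 = 0.10, a_21 = 320/1600 = 0.20, a_31 = 320/1600 = 0.20
  a_12 = 0/840 = 0.00, a_22 = 126/840 = 0.15, a_32 = 336/840 = 0.40
  a_13 = 468/1040 = 0.45, a_23 = 52/1040 = 0.05, a_33 = 364/1040 = 0.35
I − A =
  [   0.90     0.00    -0.45]
  [  -0.20     0.85    -0.05]
  [  -0.20    -0.40     0.65]
Cofactors of I−A, C_ij = (−1)^(i+j)·(minor ij) (rows/columns in the sector order above):
  C_11 = (0.85)(0.65) − (-0.05)(-0.40) = 0.5325
  C_12 = −[(-0.20)(0.65) − (-0.05)(-0.20)] = 0.1400
  C_13 = (-0.20)(-0.40) − (0.85)(-0.20) = 0.2500
  C_21 = −[(0.00)(0.65) − (-0.45)(-0.40)] = 0.1800
  C_22 = (0.90)(0.65) − (-0.45)(-0.20) = 0.4950
  C_23 = −[(0.90)(-0.40) − (0.00)(-0.20)] = 0.3600
  C_31 = (0.00)(-0.05) − (-0.45)(0.85) = 0.3825
  C_32 = −[(0.90)(-0.05) − (-0.45)(-0.20)] = 0.1350
  C_33 = (0.90)(0.85) − (0.00)(-0.20) = 0.7650
det(I−A) = Σ_j (I−A)_1j·C_1j = (0.90)(0.5325) + (0.00)(0.1400) + (-0.45)(0.2500) = 0.36675
adj(I−A) = Cᵀ =
  [ 0.5325   0.1800   0.3825]
  [ 0.1400   0.4950   0.1350]
  [ 0.2500   0.3600   0.7650]
(I − A)⁻¹ = adj(I−A) / det(I−A) ≈
  [   1.4519     0.4908     1.0429]
  [   0.3817     1.3497     0.3681]
  [   0.6817     0.9816     2.0859]
x = (I − A)⁻¹ d = adj(I−A)·d / det(I−A), with det(I−A) = 0.36675:
  x_1 = (0.5325·325 + 0.1800·275 + 0.3825·475) / 0.36675 = 404.25 / 0.36675 ≈ 1102.25
  x_2 = (0.1400·325 + 0.4950·275 + 0.1350·475) / 0.36675 = 245.75 / 0.36675 ≈ 670.07
  x_3 = (0.2500·325 + 0.3600·275 + 0.7650·475) / 0.36675 = 543.625 / 0.36675 ≈ 1482.28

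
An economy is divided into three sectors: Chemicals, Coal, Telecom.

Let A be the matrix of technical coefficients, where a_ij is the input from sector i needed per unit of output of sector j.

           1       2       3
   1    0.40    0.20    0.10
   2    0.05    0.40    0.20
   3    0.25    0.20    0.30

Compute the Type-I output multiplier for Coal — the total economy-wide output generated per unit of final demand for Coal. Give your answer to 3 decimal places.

I − A =
  [   0.60    -0.20    -0.10]
  [  -0.05     0.60    -0.20]
  [  -0.25    -0.20     0.70]
Cofactors of I−A, C_ij = (−1)^(i+j)·(minor ij) (rows/columns in the sector order above):
  C_11 = (0.60)(0.70) − (-0.20)(-0.20) = 0.3800
  C_12 = −[(-0.05)(0.70) − (-0.20)(-0.25)] = 0.0850
  C_13 = (-0.05)(-0.20) − (0.60)(-0.25) = 0.1600
  C_21 = −[(-0.20)(0.70) − (-0.10)(-0.20)] = 0.1600
  C_22 = (0.60)(0.70) − (-0.10)(-0.25) = 0.3950
  C_23 = −[(0.60)(-0.20) − (-0.20)(-0.25)] = 0.1700
  C_31 = (-0.20)(-0.20) − (-0.10)(0.60) = 0.1000
  C_32 = −[(0.60)(-0.20) − (-0.10)(-0.05)] = 0.1250
  C_33 = (0.60)(0.60) − (-0.20)(-0.05) = 0.3500
det(I−A) = Σ_j (I−A)_1j·C_1j = (0.60)(0.3800) + (-0.20)(0.0850) + (-0.10)(0.1600) = 0.1950
adj(I−A) = Cᵀ =
  [ 0.3800   0.1600   0.1000]
  [ 0.0850   0.3950   0.1250]
  [ 0.1600   0.1700   0.3500]
(I − A)⁻¹ = adj(I−A) / det(I−A) ≈
  [   1.9487     0.8205     0.5128]
  [   0.4359     2.0256     0.6410]
  [   0.8205     0.8718     1.7949]
The output multiplier for sector j is the column-j sum of the Leontief inverse (I − A)⁻¹ = adj(I−A) / det(I−A).
Column 2 of adj(I−A): (0.1600, 0.3950, 0.1700); det(I−A) = 0.1950.
m_2 = (0.1600 + 0.3950 + 0.1700) / 0.1950 = 0.725 / 0.1950 ≈ 3.718.

m_2 = 3.718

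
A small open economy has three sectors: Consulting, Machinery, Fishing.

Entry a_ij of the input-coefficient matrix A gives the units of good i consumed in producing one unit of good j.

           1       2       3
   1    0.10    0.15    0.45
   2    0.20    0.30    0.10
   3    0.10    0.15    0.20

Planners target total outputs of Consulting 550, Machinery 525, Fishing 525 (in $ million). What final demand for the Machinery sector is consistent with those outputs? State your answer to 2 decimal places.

I − A =
  [   0.90    -0.15    -0.45]
  [  -0.20     0.70    -0.10]
  [  -0.10    -0.15     0.80]
d = (I − A) x:
  d_1 = (+0.90)·550 + (-0.15)·525 + (-0.45)·525 = 180.00
  d_2 = (-0.20)·550 + (+0.70)·525 + (-0.10)·525 = 205.00
  d_3 = (-0.10)·550 + (-0.15)·525 + (+0.80)·525 = 286.25

d_2 = 205.00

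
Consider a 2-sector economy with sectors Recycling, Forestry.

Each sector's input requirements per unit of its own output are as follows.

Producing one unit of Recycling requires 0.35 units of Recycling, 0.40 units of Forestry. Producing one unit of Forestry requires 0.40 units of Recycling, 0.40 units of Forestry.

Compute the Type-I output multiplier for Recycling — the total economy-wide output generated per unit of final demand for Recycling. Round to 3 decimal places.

m_R = 4.348

I − A =
  [   0.65    -0.40]
  [  -0.40     0.60]
det(I−A) = (0.65)(0.60) − (-0.40)(-0.40) = 0.2300
adj(I−A) = [[0.60, 0.40], [0.40, 0.65]]
(I − A)⁻¹ = adj(I−A) / det(I−A) ≈
  [   2.6087     1.7391]
  [   1.7391     2.8261]
The output multiplier for sector j is the column-j sum of the Leontief inverse (I − A)⁻¹ = adj(I−A) / det(I−A).
Column R of adj(I−A): (0.60, 0.40); det(I−A) = 0.2300.
m_R = (0.60 + 0.40) / 0.2300 = 1.00 / 0.2300 ≈ 4.348.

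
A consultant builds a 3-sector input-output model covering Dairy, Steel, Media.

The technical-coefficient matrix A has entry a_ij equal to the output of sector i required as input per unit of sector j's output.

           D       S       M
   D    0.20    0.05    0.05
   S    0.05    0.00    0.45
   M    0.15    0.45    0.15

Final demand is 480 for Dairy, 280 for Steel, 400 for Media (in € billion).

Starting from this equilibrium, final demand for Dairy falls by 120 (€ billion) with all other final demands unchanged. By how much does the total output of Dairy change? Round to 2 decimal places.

I − A =
  [   0.80    -0.05    -0.05]
  [  -0.05     1.00    -0.45]
  [  -0.15    -0.45     0.85]
Cofactors of I−A, C_ij = (−1)^(i+j)·(minor ij) (rows/columns in the sector order above):
  C_11 = (1.00)(0.85) − (-0.45)(-0.45) = 0.6475
  C_12 = −[(-0.05)(0.85) − (-0.45)(-0.15)] = 0.1100
  C_13 = (-0.05)(-0.45) − (1.00)(-0.15) = 0.1725
  C_21 = −[(-0.05)(0.85) − (-0.05)(-0.45)] = 0.0650
  C_22 = (0.80)(0.85) − (-0.05)(-0.15) = 0.6725
  C_23 = −[(0.80)(-0.45) − (-0.05)(-0.15)] = 0.3675
  C_31 = (-0.05)(-0.45) − (-0.05)(1.00) = 0.0725
  C_32 = −[(0.80)(-0.45) − (-0.05)(-0.05)] = 0.3625
  C_33 = (0.80)(1.00) − (-0.05)(-0.05) = 0.7975
det(I−A) = Σ_j (I−A)_1j·C_1j = (0.80)(0.6475) + (-0.05)(0.1100) + (-0.05)(0.1725) = 0.503875
adj(I−A) = Cᵀ =
  [ 0.6475   0.0650   0.0725]
  [ 0.1100   0.6725   0.3625]
  [ 0.1725   0.3675   0.7975]
(I − A)⁻¹ = adj(I−A) / det(I−A) ≈
  [   1.2850     0.1290     0.1439]
  [   0.2183     1.3347     0.7194]
  [   0.3423     0.7293     1.5827]
Δx = (I − A)⁻¹ Δd with Δd having -120 in the Dairy component and 0 elsewhere.
So Δx_D = L_DD · (-120), where L_DD = adj(I−A)_DD / det(I−A) = 0.6475 / 0.503875.
Δx_D = 0.6475 × (-120) / 0.503875 = -77.70 / 0.503875 ≈ -154.20.

Δx_D = -154.20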